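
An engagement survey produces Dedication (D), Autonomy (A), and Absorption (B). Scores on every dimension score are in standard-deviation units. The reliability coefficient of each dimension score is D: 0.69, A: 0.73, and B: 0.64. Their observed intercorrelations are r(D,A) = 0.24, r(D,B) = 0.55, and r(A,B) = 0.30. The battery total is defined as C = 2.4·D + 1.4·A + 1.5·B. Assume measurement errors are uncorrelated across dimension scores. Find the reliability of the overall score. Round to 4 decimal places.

Var(C) = 2.4² + 1.4² + 1.5² + 2·[3.36·0.24 + 3.6·0.55 + 2.1·0.30] = 9.97 + 6.8328 = 16.8028.
Because errors are independent across components, Cov(Tᵢ,Tⱼ) = Cov(Xᵢ,Xⱼ); the off-diagonal part of the true-score variance is the same as above.
True-score variance = [2.4²·0.69 + 1.4²·0.73 + 1.5²·0.64] + 6.8328 = 6.8452 + 6.8328 = 13.678.
Reliability = 13.678 / 16.8028 = 0.8140.

0.8140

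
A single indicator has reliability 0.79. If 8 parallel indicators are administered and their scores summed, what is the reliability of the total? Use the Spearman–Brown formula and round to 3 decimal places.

ρ_k = kρ / (1 + (k−1)ρ) = 8·0.79 / (1 + 7·0.79) = 6.320 / 6.530 = 0.968.

0.968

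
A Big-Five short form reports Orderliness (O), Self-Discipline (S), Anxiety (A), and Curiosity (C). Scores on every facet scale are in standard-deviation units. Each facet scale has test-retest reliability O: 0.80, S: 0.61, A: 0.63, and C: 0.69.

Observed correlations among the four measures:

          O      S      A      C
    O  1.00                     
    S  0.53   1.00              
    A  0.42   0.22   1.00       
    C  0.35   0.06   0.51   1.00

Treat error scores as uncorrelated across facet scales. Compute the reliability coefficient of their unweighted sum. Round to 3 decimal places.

0.845

Var(O+S+A+C) = 4 + 2·[0.53 + 0.42 + 0.35 + 0.22 + 0.06 + 0.51] = 4 + 4.18 = 8.18.
Because errors are independent across components, Cov(Tᵢ,Tⱼ) = Cov(Xᵢ,Xⱼ); the off-diagonal part of the true-score variance is the same as above.
True-score variance = [0.80 + 0.61 + 0.63 + 0.69] + 4.18 = 2.73 + 4.18 = 6.91.
Reliability = 6.91 / 8.18 = 0.845.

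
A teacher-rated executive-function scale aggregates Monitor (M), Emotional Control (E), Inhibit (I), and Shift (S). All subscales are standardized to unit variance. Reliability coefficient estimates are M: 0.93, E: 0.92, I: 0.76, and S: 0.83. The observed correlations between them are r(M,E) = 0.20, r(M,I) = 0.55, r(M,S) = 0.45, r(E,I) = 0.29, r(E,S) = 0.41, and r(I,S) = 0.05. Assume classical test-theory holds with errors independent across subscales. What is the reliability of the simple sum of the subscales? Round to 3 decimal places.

0.929

Var(M+E+I+S) = 4 + 2·[0.20 + 0.55 + 0.45 + 0.29 + 0.41 + 0.05] = 4 + 3.9 = 7.9.
Under uncorrelated errors the observed covariances equal the true-score covariances, so only the own-variance terms attenuate.
True-score variance = [0.93 + 0.92 + 0.76 + 0.83] + 3.9 = 3.44 + 3.9 = 7.34.
Reliability = 7.34 / 7.9 = 0.929.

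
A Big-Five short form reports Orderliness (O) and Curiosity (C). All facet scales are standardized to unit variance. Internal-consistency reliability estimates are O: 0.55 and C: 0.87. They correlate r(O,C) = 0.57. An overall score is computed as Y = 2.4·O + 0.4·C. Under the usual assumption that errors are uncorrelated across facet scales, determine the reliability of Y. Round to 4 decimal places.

Var(Y) = 2.4² + 0.4² + 2·[0.96·0.57] = 5.92 + 1.0944 = 7.0144.
Under uncorrelated errors the observed covariances equal the true-score covariances, so only the own-variance terms attenuate.
True-score variance = [2.4²·0.55 + 0.4²·0.87] + 1.0944 = 3.3072 + 1.0944 = 4.4016.
Reliability = 4.4016 / 7.0144 = 0.6275.

0.6275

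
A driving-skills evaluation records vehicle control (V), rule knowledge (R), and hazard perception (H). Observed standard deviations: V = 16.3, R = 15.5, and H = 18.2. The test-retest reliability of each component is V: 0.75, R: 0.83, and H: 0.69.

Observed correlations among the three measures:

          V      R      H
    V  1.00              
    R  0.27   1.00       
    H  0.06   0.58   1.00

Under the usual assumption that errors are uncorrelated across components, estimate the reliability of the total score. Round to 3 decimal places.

0.843

Var(V+R+H) = 16.3² + 15.5² + 18.2² + 2·[16.3·15.5·0.27 + 16.3·18.2·0.06 + 15.5·18.2·0.58] = 837.18 + 499.266 = 1336.45.
Under uncorrelated errors the observed covariances equal the true-score covariances, so only the own-variance terms attenuate.
True-score variance = [16.3²·0.75 + 15.5²·0.83 + 18.2²·0.69] + 499.266 = 627.231 + 499.266 = 1126.5.
Reliability = 1126.5 / 1336.45 = 0.843.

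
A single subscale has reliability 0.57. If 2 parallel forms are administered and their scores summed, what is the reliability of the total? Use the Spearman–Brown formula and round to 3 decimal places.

ρ_k = kρ / (1 + (k−1)ρ) = 2·0.57 / (1 + 1·0.57) = 1.140 / 1.570 = 0.726.

0.726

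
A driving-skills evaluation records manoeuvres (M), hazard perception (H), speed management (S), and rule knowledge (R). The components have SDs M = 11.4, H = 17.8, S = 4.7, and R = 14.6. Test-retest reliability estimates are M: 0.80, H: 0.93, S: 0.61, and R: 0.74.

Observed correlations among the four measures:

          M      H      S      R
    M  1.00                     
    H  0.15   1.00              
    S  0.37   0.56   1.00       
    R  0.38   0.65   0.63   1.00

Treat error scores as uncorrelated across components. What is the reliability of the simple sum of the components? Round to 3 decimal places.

0.921

Var(M+H+S+R) = 11.4² + 17.8² + 4.7² + 14.6² + 2·[11.4·17.8·0.15 + 11.4·4.7·0.37 + 11.4·14.6·0.38 + 17.8·4.7·0.56 + 17.8·14.6·0.65 + 4.7·14.6·0.63] = 682.05 + 745.024 = 1427.07.
Under uncorrelated errors the observed covariances equal the true-score covariances, so only the own-variance terms attenuate.
True-score variance = [11.4²·0.80 + 17.8²·0.93 + 4.7²·0.61 + 14.6²·0.74] + 745.024 = 569.843 + 745.024 = 1314.87.
Reliability = 1314.87 / 1427.07 = 0.921.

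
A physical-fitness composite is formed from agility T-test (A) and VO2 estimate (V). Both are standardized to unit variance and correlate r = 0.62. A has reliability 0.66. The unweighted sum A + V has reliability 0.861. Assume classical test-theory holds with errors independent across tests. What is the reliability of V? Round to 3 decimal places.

Var(A+V) = 2 + 2·0.62 = 3.240.
True-score variance = ρ_A + ρ_V + 2·0.62, so 0.861 = (0.66 + ρ_V + 1.24) / 3.240.
ρ_V = 0.861·3.240 − 0.66 − 1.24 = 0.890.

0.890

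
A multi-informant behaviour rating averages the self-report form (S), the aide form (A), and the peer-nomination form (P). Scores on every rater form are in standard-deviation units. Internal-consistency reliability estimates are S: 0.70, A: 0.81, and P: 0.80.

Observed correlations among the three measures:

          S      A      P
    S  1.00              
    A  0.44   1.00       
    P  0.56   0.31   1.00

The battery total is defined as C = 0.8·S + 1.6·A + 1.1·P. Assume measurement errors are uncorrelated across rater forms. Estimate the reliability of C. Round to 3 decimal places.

0.879

Var(C) = 0.8² + 1.6² + 1.1² + 2·[1.28·0.44 + 0.88·0.56 + 1.76·0.31] = 4.41 + 3.2032 = 7.6132.
Because errors are independent across components, Cov(Tᵢ,Tⱼ) = Cov(Xᵢ,Xⱼ); the off-diagonal part of the true-score variance is the same as above.
True-score variance = [0.8²·0.70 + 1.6²·0.81 + 1.1²·0.80] + 3.2032 = 3.4896 + 3.2032 = 6.6928.
Reliability = 6.6928 / 7.6132 = 0.879.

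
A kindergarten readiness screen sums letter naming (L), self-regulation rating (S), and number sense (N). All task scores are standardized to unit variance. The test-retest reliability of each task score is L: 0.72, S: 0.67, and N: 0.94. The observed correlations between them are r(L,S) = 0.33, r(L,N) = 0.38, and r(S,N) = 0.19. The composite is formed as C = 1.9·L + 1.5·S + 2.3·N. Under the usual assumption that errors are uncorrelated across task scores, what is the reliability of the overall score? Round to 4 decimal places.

Var(C) = 1.9² + 1.5² + 2.3² + 2·[2.85·0.33 + 4.37·0.38 + 3.45·0.19] = 11.15 + 6.5132 = 17.6632.
With uncorrelated errors the cross-covariances are all true-score covariance, so they carry over unchanged; only the diagonal terms shrink to ρᵢσᵢ².
True-score variance = [1.9²·0.72 + 1.5²·0.67 + 2.3²·0.94] + 6.5132 = 9.0793 + 6.5132 = 15.5925.
Reliability = 15.5925 / 17.6632 = 0.8828.

0.8828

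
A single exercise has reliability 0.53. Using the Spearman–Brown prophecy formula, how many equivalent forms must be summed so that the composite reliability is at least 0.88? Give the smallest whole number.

k ≥ ρ*(1−ρ₁)/(ρ₁(1−ρ*)) = 0.88·0.47 / (0.53·0.12) = 6.503.
Smallest integer k = 7.

7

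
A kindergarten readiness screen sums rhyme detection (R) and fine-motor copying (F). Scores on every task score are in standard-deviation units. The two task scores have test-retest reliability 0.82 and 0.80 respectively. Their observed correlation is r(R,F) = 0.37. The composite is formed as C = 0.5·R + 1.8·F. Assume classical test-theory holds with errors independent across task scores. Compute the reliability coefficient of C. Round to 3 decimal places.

0.833

Var(C) = 0.5² + 1.8² + 2·[0.9·0.37] = 3.49 + 0.666 = 4.156.
With uncorrelated errors the cross-covariances are all true-score covariance, so they carry over unchanged; only the diagonal terms shrink to ρᵢσᵢ².
True-score variance = [0.5²·0.82 + 1.8²·0.80] + 0.666 = 2.797 + 0.666 = 3.463.
Reliability = 3.463 / 4.156 = 0.833.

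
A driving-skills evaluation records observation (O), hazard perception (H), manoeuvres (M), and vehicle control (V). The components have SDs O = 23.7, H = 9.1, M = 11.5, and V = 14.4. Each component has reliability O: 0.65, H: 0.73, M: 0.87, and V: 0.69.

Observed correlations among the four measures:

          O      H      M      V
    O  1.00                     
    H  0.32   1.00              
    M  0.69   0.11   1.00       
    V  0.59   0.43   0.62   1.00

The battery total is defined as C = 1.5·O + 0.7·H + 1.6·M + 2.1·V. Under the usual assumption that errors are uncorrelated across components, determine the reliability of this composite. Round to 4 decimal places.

0.8643

Var(C) = 1.5²·23.7² + 0.7²·9.1² + 1.6²·11.5² + 2.1²·14.4² + 2·[1.05·23.7·9.1·0.32 + 2.4·23.7·11.5·0.69 + 3.15·23.7·14.4·0.59 + 1.12·9.1·11.5·0.11 + 1.47·9.1·14.4·0.43 + 3.36·11.5·14.4·0.62] = 2557.4 + 3197.56 = 5754.95.
With uncorrelated errors the cross-covariances are all true-score covariance, so they carry over unchanged; only the diagonal terms shrink to ρᵢσᵢ².
True-score variance = [1.5²·23.7²·0.65 + 0.7²·9.1²·0.73 + 1.6²·11.5²·0.87 + 2.1²·14.4²·0.69] + 3197.56 = 1776.62 + 3197.56 = 4974.17.
Reliability = 4974.17 / 5754.95 = 0.8643.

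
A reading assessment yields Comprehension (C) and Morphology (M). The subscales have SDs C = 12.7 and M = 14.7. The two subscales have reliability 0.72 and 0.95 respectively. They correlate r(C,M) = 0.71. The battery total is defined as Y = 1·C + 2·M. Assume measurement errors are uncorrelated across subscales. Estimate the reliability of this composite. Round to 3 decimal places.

Var(Y) = 12.7² + 2²·14.7² + 2·[2·12.7·14.7·0.71] = 1025.65 + 530.2 = 1555.85.
Under uncorrelated errors the observed covariances equal the true-score covariances, so only the own-variance terms attenuate.
True-score variance = [12.7²·0.72 + 2²·14.7²·0.95] + 530.2 = 937.271 + 530.2 = 1467.47.
Reliability = 1467.47 / 1555.85 = 0.943.

0.943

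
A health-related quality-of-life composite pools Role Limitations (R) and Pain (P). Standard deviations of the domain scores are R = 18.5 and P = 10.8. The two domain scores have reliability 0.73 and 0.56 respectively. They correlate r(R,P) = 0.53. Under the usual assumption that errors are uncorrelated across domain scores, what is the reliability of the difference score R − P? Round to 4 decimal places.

Var(R−P) = 18.5² + 10.8² − 2·18.5·10.8·0.53 = 458.89 − 211.788 = 247.102.
Because errors are independent across components, Cov(Tᵢ,Tⱼ) = Cov(Xᵢ,Xⱼ); the off-diagonal part of the true-score variance is the same as above.
True-score variance = [18.5²·0.73 + 10.8²·0.56] − 211.788 = 315.161 − 211.788 = 103.373.
Reliability = 103.373 / 247.102 = 0.4183.

0.4183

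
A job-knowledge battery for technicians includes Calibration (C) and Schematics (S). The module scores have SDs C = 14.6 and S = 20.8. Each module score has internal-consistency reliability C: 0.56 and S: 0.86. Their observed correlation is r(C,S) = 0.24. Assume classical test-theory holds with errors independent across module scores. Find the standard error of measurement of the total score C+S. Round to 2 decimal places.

Var(total) = 645.8 + 145.766 = 791.566.
True-score variance = 491.44 + 145.766 = 637.206, so reliability = 0.8050.
Error variance = 791.566 − 637.206 = 154.36; SEM = √154.36 = 12.42.

12.42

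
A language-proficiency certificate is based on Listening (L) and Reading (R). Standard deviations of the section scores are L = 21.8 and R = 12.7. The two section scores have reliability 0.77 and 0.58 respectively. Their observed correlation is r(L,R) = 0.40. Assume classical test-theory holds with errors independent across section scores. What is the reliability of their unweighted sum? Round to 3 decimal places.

Var(L+R) = 21.8² + 12.7² + 2·[21.8·12.7·0.40] = 636.53 + 221.488 = 858.018.
Because errors are independent across components, Cov(Tᵢ,Tⱼ) = Cov(Xᵢ,Xⱼ); the off-diagonal part of the true-score variance is the same as above.
True-score variance = [21.8²·0.77 + 12.7²·0.58] + 221.488 = 459.483 + 221.488 = 680.971.
Reliability = 680.971 / 858.018 = 0.794.

0.794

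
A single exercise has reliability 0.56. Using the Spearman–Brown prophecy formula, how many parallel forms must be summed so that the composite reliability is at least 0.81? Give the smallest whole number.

4

k ≥ ρ*(1−ρ₁)/(ρ₁(1−ρ*)) = 0.81·0.44 / (0.56·0.19) = 3.350.
Smallest integer k = 4.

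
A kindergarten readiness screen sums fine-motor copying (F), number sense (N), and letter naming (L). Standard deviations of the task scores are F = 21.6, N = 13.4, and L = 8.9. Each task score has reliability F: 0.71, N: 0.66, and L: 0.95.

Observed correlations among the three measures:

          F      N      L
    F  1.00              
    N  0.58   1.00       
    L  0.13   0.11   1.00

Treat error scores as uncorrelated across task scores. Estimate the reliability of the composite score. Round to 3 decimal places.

0.824

Var(F+N+L) = 21.6² + 13.4² + 8.9² + 2·[21.6·13.4·0.58 + 21.6·8.9·0.13 + 13.4·8.9·0.11] = 725.33 + 411.97 = 1137.3.
With uncorrelated errors the cross-covariances are all true-score covariance, so they carry over unchanged; only the diagonal terms shrink to ρᵢσᵢ².
True-score variance = [21.6²·0.71 + 13.4²·0.66 + 8.9²·0.95] + 411.97 = 525.017 + 411.97 = 936.987.
Reliability = 936.987 / 1137.3 = 0.824.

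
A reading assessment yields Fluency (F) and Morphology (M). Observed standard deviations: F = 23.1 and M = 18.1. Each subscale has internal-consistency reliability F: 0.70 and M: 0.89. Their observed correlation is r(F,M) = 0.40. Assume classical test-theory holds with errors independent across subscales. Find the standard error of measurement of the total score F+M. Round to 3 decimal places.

Var(total) = 861.22 + 334.488 = 1195.71.
True-score variance = 665.1 + 334.488 = 999.588, so reliability = 0.8360.
Error variance = 1195.71 − 999.588 = 196.12; SEM = √196.12 = 14.004.

14.004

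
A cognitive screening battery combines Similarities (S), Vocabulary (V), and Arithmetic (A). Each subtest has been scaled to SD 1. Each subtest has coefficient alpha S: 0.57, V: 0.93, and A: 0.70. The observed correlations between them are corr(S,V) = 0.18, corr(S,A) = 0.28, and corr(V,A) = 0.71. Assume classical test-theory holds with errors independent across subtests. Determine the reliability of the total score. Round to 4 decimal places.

0.8502

Var(S+V+A) = 3 + 2·[0.18 + 0.28 + 0.71] = 3 + 2.34 = 5.34.
With uncorrelated errors the cross-covariances are all true-score covariance, so they carry over unchanged; only the diagonal terms shrink to ρᵢσᵢ².
True-score variance = [0.57 + 0.93 + 0.70] + 2.34 = 2.2 + 2.34 = 4.54.
Reliability = 4.54 / 5.34 = 0.8502.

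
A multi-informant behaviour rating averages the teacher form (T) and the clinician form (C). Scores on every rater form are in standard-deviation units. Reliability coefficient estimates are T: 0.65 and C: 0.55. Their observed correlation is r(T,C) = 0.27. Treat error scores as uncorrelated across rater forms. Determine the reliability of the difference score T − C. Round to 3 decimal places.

Var(T−C) = 1 + 1 − 2·0.27 = 2 − 0.54 = 1.46.
Under uncorrelated errors the observed covariances equal the true-score covariances, so only the own-variance terms attenuate.
True-score variance = [0.65 + 0.55] − 0.54 = 1.2 − 0.54 = 0.66.
Reliability = 0.66 / 1.46 = 0.452.

0.452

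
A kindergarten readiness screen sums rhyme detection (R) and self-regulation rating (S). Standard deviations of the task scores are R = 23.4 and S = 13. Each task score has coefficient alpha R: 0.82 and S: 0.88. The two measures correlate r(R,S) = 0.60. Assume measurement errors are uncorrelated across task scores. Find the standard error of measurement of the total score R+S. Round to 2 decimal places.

10.90

Var(total) = 716.56 + 365.04 = 1081.6.
True-score variance = 597.719 + 365.04 = 962.759, so reliability = 0.8901.
Error variance = 1081.6 − 962.759 = 118.841; SEM = √118.841 = 10.90.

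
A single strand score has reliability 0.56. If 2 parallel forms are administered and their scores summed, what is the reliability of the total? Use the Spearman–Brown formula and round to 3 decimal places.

ρ_k = kρ / (1 + (k−1)ρ) = 2·0.56 / (1 + 1·0.56) = 1.120 / 1.560 = 0.718.

0.718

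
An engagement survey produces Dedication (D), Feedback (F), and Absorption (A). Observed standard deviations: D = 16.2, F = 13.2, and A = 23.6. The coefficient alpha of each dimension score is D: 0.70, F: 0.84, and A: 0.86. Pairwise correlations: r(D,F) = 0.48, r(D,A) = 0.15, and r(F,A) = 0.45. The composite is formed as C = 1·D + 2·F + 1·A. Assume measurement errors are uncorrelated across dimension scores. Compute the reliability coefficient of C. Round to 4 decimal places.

Var(C) = 16.2² + 2²·13.2² + 23.6² + 2·[2·16.2·13.2·0.48 + 16.2·23.6·0.15 + 2·13.2·23.6·0.45] = 1516.36 + 1086 = 2602.36.
Because errors are independent across components, Cov(Tᵢ,Tⱼ) = Cov(Xᵢ,Xⱼ); the off-diagonal part of the true-score variance is the same as above.
True-score variance = [16.2²·0.70 + 2²·13.2²·0.84 + 23.6²·0.86] + 1086 = 1248.14 + 1086 = 2334.14.
Reliability = 2334.14 / 2602.36 = 0.8969.

0.8969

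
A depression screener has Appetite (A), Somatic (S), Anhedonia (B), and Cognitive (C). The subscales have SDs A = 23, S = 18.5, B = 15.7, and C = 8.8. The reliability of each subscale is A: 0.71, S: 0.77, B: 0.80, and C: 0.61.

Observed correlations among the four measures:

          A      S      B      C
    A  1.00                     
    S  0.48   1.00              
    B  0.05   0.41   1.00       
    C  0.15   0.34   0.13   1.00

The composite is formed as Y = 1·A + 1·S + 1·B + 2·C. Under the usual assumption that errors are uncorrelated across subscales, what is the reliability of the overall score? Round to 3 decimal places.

Var(Y) = 23² + 18.5² + 15.7² + 2²·8.8² + 2·[23·18.5·0.48 + 23·15.7·0.05 + 2·23·8.8·0.15 + 18.5·15.7·0.41 + 2·18.5·8.8·0.34 + 2·15.7·8.8·0.13] = 1427.5 + 1097.45 = 2524.95.
Under uncorrelated errors the observed covariances equal the true-score covariances, so only the own-variance terms attenuate.
True-score variance = [23²·0.71 + 18.5²·0.77 + 15.7²·0.80 + 2²·8.8²·0.61] + 1097.45 = 1025.27 + 1097.45 = 2122.72.
Reliability = 2122.72 / 2524.95 = 0.841.

0.841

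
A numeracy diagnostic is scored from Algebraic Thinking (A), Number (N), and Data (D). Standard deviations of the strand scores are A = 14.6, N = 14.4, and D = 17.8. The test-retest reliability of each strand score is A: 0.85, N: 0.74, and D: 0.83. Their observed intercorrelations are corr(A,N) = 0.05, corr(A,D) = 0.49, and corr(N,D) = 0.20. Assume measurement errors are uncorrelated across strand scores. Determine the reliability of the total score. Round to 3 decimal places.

0.875

Var(A+N+D) = 14.6² + 14.4² + 17.8² + 2·[14.6·14.4·0.05 + 14.6·17.8·0.49 + 14.4·17.8·0.20] = 737.36 + 378.234 = 1115.59.
With uncorrelated errors the cross-covariances are all true-score covariance, so they carry over unchanged; only the diagonal terms shrink to ρᵢσᵢ².
True-score variance = [14.6²·0.85 + 14.4²·0.74 + 17.8²·0.83] + 378.234 = 597.61 + 378.234 = 975.844.
Reliability = 975.844 / 1115.59 = 0.875.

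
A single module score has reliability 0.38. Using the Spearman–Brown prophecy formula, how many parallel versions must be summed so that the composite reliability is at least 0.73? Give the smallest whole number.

5

k ≥ ρ*(1−ρ₁)/(ρ₁(1−ρ*)) = 0.73·0.62 / (0.38·0.27) = 4.411.
Smallest integer k = 5.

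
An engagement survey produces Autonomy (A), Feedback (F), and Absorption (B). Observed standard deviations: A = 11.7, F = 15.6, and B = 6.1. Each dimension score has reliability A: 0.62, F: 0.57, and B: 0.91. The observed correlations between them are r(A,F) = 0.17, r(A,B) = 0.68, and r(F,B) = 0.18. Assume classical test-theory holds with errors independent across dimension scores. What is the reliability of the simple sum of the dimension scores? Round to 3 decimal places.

0.738

Var(A+F+B) = 11.7² + 15.6² + 6.1² + 2·[11.7·15.6·0.17 + 11.7·6.1·0.68 + 15.6·6.1·0.18] = 417.46 + 193.378 = 610.838.
Under uncorrelated errors the observed covariances equal the true-score covariances, so only the own-variance terms attenuate.
True-score variance = [11.7²·0.62 + 15.6²·0.57 + 6.1²·0.91] + 193.378 = 257.448 + 193.378 = 450.826.
Reliability = 450.826 / 610.838 = 0.738.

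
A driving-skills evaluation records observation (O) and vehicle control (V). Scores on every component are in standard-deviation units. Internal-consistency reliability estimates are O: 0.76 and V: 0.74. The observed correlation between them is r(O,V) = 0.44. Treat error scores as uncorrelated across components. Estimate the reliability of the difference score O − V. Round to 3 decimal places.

Var(O−V) = 1 + 1 − 2·0.44 = 2 − 0.88 = 1.12.
Because errors are independent across components, Cov(Tᵢ,Tⱼ) = Cov(Xᵢ,Xⱼ); the off-diagonal part of the true-score variance is the same as above.
True-score variance = [0.76 + 0.74] − 0.88 = 1.5 − 0.88 = 0.62.
Reliability = 0.62 / 1.12 = 0.554.

0.554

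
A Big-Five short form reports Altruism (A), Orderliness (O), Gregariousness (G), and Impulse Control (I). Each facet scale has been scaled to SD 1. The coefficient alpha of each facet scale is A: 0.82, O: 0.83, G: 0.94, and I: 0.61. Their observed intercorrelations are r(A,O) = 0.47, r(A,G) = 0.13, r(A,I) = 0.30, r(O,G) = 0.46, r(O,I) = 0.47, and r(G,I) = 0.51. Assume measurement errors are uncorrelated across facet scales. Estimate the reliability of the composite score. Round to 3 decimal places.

0.908

Var(A+O+G+I) = 4 + 2·[0.47 + 0.13 + 0.30 + 0.46 + 0.47 + 0.51] = 4 + 4.68 = 8.68.
With uncorrelated errors the cross-covariances are all true-score covariance, so they carry over unchanged; only the diagonal terms shrink to ρᵢσᵢ².
True-score variance = [0.82 + 0.83 + 0.94 + 0.61] + 4.68 = 3.2 + 4.68 = 7.88.
Reliability = 7.88 / 8.68 = 0.908.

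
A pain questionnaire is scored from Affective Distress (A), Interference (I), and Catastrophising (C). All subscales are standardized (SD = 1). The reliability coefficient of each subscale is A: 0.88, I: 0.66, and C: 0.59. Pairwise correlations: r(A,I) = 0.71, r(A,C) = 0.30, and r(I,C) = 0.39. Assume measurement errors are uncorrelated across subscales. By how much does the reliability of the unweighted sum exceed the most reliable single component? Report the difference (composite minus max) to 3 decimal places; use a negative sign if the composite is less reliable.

Var(sum) = 3 + 2.8 = 5.8; true-score variance = 2.13 + 2.8 = 4.93; composite reliability = 0.8500.
Max component reliability = 0.8800.
Difference = 0.8500 − 0.8800 = -0.030.

-0.030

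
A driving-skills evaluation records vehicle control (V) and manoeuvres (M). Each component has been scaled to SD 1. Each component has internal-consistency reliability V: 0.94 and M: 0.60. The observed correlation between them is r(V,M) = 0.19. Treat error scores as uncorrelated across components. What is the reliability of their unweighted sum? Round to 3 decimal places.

0.807

Var(V+M) = 2 + 2·[0.19] = 2 + 0.38 = 2.38.
Under uncorrelated errors the observed covariances equal the true-score covariances, so only the own-variance terms attenuate.
True-score variance = [0.94 + 0.60] + 0.38 = 1.54 + 0.38 = 1.92.
Reliability = 1.92 / 2.38 = 0.807.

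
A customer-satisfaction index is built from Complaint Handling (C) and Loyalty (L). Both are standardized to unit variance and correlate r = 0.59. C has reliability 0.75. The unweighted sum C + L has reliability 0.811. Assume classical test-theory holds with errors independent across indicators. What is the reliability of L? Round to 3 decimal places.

0.649

Var(C+L) = 2 + 2·0.59 = 3.180.
True-score variance = ρ_C + ρ_L + 2·0.59, so 0.811 = (0.75 + ρ_L + 1.18) / 3.180.
ρ_L = 0.811·3.180 − 0.75 − 1.18 = 0.649.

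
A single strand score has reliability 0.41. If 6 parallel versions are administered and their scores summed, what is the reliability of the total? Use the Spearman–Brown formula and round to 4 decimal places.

0.8066

ρ_k = kρ / (1 + (k−1)ρ) = 6·0.41 / (1 + 5·0.41) = 2.460 / 3.050 = 0.8066.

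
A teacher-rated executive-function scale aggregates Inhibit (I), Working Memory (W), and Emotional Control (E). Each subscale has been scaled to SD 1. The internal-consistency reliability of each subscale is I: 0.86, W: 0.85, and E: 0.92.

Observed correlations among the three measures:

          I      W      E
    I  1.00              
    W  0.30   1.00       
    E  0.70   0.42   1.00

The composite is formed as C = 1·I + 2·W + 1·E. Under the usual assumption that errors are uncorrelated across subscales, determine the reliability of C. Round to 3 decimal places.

Var(C) = 1 + 2² + 1 + 2·[2·0.30 + 0.70 + 2·0.42] = 6 + 4.28 = 10.28.
Under uncorrelated errors the observed covariances equal the true-score covariances, so only the own-variance terms attenuate.
True-score variance = [0.86 + 2²·0.85 + 0.92] + 4.28 = 5.18 + 4.28 = 9.46.
Reliability = 9.46 / 10.28 = 0.920.

0.920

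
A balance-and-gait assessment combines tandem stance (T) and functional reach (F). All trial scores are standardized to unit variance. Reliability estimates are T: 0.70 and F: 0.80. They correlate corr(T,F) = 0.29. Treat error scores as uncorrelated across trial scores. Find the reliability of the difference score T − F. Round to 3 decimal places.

0.648

Var(T−F) = 1 + 1 − 2·0.29 = 2 − 0.58 = 1.42.
Under uncorrelated errors the observed covariances equal the true-score covariances, so only the own-variance terms attenuate.
True-score variance = [0.70 + 0.80] − 0.58 = 1.5 − 0.58 = 0.92.
Reliability = 0.92 / 1.42 = 0.648.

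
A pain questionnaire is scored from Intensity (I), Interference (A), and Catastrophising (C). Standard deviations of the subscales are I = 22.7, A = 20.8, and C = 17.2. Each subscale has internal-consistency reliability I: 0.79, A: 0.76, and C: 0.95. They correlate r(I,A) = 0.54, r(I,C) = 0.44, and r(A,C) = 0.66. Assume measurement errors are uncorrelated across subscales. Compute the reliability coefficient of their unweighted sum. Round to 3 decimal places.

0.912

Var(I+A+C) = 22.7² + 20.8² + 17.2² + 2·[22.7·20.8·0.54 + 22.7·17.2·0.44 + 20.8·17.2·0.66] = 1243.77 + 1325.76 = 2569.53.
Because errors are independent across components, Cov(Tᵢ,Tⱼ) = Cov(Xᵢ,Xⱼ); the off-diagonal part of the true-score variance is the same as above.
True-score variance = [22.7²·0.79 + 20.8²·0.76 + 17.2²·0.95] + 1325.76 = 1016.93 + 1325.76 = 2342.7.
Reliability = 2342.7 / 2569.53 = 0.912.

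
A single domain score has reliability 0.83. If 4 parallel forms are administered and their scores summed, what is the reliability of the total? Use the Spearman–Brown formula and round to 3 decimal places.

0.951

ρ_k = kρ / (1 + (k−1)ρ) = 4·0.83 / (1 + 3·0.83) = 3.320 / 3.490 = 0.951.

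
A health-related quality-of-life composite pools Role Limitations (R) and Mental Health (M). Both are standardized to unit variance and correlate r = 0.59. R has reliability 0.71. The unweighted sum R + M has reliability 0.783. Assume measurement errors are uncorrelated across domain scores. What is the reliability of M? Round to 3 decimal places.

0.600

Var(R+M) = 2 + 2·0.59 = 3.180.
True-score variance = ρ_R + ρ_M + 2·0.59, so 0.783 = (0.71 + ρ_M + 1.18) / 3.180.
ρ_M = 0.783·3.180 − 0.71 − 1.18 = 0.600.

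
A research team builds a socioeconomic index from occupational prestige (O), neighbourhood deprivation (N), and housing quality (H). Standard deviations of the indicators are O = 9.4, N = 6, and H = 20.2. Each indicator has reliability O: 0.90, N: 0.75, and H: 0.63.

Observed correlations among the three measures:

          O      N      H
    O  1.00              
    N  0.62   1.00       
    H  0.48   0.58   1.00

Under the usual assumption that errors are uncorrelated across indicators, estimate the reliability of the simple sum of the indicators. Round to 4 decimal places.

Var(O+N+H) = 9.4² + 6² + 20.2² + 2·[9.4·6·0.62 + 9.4·20.2·0.48 + 6·20.2·0.58] = 532.4 + 392.813 = 925.213.
Because errors are independent across components, Cov(Tᵢ,Tⱼ) = Cov(Xᵢ,Xⱼ); the off-diagonal part of the true-score variance is the same as above.
True-score variance = [9.4²·0.90 + 6²·0.75 + 20.2²·0.63] + 392.813 = 363.589 + 392.813 = 756.402.
Reliability = 756.402 / 925.213 = 0.8175.

0.8175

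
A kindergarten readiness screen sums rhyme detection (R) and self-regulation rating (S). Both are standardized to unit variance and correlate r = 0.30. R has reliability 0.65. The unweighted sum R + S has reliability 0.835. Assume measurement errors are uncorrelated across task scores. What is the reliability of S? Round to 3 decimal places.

0.921

Var(R+S) = 2 + 2·0.30 = 2.600.
True-score variance = ρ_R + ρ_S + 2·0.30, so 0.835 = (0.65 + ρ_S + 0.60) / 2.600.
ρ_S = 0.835·2.600 − 0.65 − 0.60 = 0.921.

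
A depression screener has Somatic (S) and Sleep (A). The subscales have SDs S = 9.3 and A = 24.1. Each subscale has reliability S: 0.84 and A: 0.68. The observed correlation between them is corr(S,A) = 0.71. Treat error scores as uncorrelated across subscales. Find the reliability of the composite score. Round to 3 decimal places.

0.797

Var(S+A) = 9.3² + 24.1² + 2·[9.3·24.1·0.71] = 667.3 + 318.265 = 985.565.
With uncorrelated errors the cross-covariances are all true-score covariance, so they carry over unchanged; only the diagonal terms shrink to ρᵢσᵢ².
True-score variance = [9.3²·0.84 + 24.1²·0.68] + 318.265 = 467.602 + 318.265 = 785.867.
Reliability = 785.867 / 985.565 = 0.797.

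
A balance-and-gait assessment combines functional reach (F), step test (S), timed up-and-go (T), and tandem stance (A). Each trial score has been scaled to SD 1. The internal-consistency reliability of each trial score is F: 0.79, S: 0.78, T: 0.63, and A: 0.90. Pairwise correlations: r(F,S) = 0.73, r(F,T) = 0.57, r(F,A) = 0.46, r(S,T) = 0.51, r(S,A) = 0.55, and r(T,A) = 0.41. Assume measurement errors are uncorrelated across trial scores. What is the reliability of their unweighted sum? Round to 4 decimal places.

0.9140

Var(F+S+T+A) = 4 + 2·[0.73 + 0.57 + 0.46 + 0.51 + 0.55 + 0.41] = 4 + 6.46 = 10.46.
Because errors are independent across components, Cov(Tᵢ,Tⱼ) = Cov(Xᵢ,Xⱼ); the off-diagonal part of the true-score variance is the same as above.
True-score variance = [0.79 + 0.78 + 0.63 + 0.90] + 6.46 = 3.1 + 6.46 = 9.56.
Reliability = 9.56 / 10.46 = 0.9140.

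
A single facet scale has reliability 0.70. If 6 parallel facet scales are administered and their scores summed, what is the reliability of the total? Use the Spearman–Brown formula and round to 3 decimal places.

ρ_k = kρ / (1 + (k−1)ρ) = 6·0.70 / (1 + 5·0.70) = 4.200 / 4.500 = 0.933.

0.933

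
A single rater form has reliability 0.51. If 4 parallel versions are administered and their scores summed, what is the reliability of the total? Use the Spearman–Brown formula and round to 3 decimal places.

0.806

ρ_k = kρ / (1 + (k−1)ρ) = 4·0.51 / (1 + 3·0.51) = 2.040 / 2.530 = 0.806.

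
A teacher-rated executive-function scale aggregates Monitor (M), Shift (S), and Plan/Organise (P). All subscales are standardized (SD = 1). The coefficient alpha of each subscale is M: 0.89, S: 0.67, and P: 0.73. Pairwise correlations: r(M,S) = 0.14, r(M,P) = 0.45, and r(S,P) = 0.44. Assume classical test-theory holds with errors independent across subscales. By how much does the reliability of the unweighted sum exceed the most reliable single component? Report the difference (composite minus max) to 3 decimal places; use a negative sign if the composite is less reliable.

-0.030

Var(sum) = 3 + 2.06 = 5.06; true-score variance = 2.29 + 2.06 = 4.35; composite reliability = 0.8597.
Max component reliability = 0.8900.
Difference = 0.8597 − 0.8900 = -0.030.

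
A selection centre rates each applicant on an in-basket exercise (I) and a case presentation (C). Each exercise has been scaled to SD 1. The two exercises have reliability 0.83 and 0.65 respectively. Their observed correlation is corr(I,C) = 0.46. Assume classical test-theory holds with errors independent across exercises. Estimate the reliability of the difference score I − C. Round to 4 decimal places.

Var(I−C) = 1 + 1 − 2·0.46 = 2 − 0.92 = 1.08.
Under uncorrelated errors the observed covariances equal the true-score covariances, so only the own-variance terms attenuate.
True-score variance = [0.83 + 0.65] − 0.92 = 1.48 − 0.92 = 0.56.
Reliability = 0.56 / 1.08 = 0.5185.

0.5185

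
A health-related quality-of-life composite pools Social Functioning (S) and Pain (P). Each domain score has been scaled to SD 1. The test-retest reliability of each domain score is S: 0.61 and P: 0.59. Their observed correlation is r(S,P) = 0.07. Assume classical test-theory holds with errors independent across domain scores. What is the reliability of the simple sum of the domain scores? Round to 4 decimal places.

0.6262

Var(S+P) = 2 + 2·[0.07] = 2 + 0.14 = 2.14.
Because errors are independent across components, Cov(Tᵢ,Tⱼ) = Cov(Xᵢ,Xⱼ); the off-diagonal part of the true-score variance is the same as above.
True-score variance = [0.61 + 0.59] + 0.14 = 1.2 + 0.14 = 1.34.
Reliability = 1.34 / 2.14 = 0.6262.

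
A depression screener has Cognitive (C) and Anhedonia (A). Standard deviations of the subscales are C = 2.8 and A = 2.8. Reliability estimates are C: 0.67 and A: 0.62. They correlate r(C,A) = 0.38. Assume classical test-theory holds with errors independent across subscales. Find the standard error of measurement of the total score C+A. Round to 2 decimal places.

2.36

Var(total) = 15.68 + 5.9584 = 21.6384.
True-score variance = 10.1136 + 5.9584 = 16.072, so reliability = 0.7428.
Error variance = 21.6384 − 16.072 = 5.5664; SEM = √5.5664 = 2.36.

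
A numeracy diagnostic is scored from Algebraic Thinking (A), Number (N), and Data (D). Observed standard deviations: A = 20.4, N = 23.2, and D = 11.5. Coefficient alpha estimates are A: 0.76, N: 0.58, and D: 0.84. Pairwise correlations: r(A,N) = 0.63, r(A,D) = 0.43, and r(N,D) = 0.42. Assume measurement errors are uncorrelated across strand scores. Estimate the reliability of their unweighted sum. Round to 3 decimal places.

0.835

Var(A+N+D) = 20.4² + 23.2² + 11.5² + 2·[20.4·23.2·0.63 + 20.4·11.5·0.43 + 23.2·11.5·0.42] = 1086.65 + 1022.2 = 2108.85.
Because errors are independent across components, Cov(Tᵢ,Tⱼ) = Cov(Xᵢ,Xⱼ); the off-diagonal part of the true-score variance is the same as above.
True-score variance = [20.4²·0.76 + 23.2²·0.58 + 11.5²·0.84] + 1022.2 = 739.551 + 1022.2 = 1761.75.
Reliability = 1761.75 / 2108.85 = 0.835.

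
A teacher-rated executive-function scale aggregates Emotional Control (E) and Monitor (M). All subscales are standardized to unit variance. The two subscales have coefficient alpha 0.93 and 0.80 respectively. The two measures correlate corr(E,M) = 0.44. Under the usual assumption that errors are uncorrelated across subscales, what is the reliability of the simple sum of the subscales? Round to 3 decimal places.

Var(E+M) = 2 + 2·[0.44] = 2 + 0.88 = 2.88.
Under uncorrelated errors the observed covariances equal the true-score covariances, so only the own-variance terms attenuate.
True-score variance = [0.93 + 0.80] + 0.88 = 1.73 + 0.88 = 2.61.
Reliability = 2.61 / 2.88 = 0.906.

0.906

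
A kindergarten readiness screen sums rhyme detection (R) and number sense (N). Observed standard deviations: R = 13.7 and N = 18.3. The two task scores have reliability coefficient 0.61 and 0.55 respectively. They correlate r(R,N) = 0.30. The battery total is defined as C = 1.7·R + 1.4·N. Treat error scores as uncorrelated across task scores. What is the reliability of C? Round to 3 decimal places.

Var(C) = 1.7²·13.7² + 1.4²·18.3² + 2·[2.38·13.7·18.3·0.30] = 1198.81 + 358.014 = 1556.82.
Because errors are independent across components, Cov(Tᵢ,Tⱼ) = Cov(Xᵢ,Xⱼ); the off-diagonal part of the true-score variance is the same as above.
True-score variance = [1.7²·13.7²·0.61 + 1.4²·18.3²·0.55] + 358.014 = 691.89 + 358.014 = 1049.9.
Reliability = 1049.9 / 1556.82 = 0.674.

0.674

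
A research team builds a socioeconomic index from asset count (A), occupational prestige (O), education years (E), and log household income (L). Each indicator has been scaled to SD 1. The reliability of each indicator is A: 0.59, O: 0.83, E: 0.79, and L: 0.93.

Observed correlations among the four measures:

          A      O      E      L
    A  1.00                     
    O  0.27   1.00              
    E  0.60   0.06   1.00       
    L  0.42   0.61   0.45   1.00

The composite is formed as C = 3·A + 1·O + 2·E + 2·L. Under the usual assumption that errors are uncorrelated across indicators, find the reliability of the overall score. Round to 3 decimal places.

0.869

Var(C) = 3² + 1 + 2² + 2² + 2·[3·0.27 + 6·0.60 + 6·0.42 + 2·0.06 + 2·0.61 + 4·0.45] = 18 + 20.14 = 38.14.
Because errors are independent across components, Cov(Tᵢ,Tⱼ) = Cov(Xᵢ,Xⱼ); the off-diagonal part of the true-score variance is the same as above.
True-score variance = [3²·0.59 + 0.83 + 2²·0.79 + 2²·0.93] + 20.14 = 13.02 + 20.14 = 33.16.
Reliability = 33.16 / 38.14 = 0.869.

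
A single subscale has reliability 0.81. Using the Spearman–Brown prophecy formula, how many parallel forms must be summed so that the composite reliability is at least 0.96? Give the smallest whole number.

6

k ≥ ρ*(1−ρ₁)/(ρ₁(1−ρ*)) = 0.96·0.19 / (0.81·0.04) = 5.630.
Smallest integer k = 6.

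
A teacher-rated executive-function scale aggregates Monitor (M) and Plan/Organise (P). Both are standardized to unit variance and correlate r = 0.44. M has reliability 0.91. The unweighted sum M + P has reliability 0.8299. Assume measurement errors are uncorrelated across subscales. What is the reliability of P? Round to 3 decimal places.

Var(M+P) = 2 + 2·0.44 = 2.880.
True-score variance = ρ_M + ρ_P + 2·0.44, so 0.8299 = (0.91 + ρ_P + 0.88) / 2.880.
ρ_P = 0.8299·2.880 − 0.91 − 0.88 = 0.600.

0.600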